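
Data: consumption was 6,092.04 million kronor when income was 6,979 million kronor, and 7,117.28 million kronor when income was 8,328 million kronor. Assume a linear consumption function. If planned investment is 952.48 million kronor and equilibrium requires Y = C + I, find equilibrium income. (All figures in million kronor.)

Y = 7252

MPC = (7117.28 − 6092.04)/(8328 − 6979) = 1025.24/1349 = 0.76
a = 6092.04 − 0.76(6979) = 788
Equilibrium: Y = 788 + 0.76Y + 952.48
0.24Y = 1740.48, so Y = 1740.48/0.24 = 7252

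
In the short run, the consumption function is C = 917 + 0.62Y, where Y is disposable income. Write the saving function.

S = -917 + 0.38Y

S = Y − C = Y − (917 + 0.62Y) = -917 + (1 − 0.62)Y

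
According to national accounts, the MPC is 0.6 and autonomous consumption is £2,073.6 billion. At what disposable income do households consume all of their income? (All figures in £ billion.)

At break-even, C = Y: 2073.6 + 0.6Y = Y
0.4Y = 2073.6, so Y = 2073.6/0.4 = 5184

Y = 5184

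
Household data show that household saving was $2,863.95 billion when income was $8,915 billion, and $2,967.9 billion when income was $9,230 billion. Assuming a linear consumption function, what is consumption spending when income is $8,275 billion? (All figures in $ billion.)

C = 5622.25

MPS = ΔS/ΔY = (2967.9 − 2863.95)/(9230 − 8915) = 103.95/315 = 0.33
MPC = 1 − MPS = 0.67
Autonomous saving = 2863.95 − 0.33(8915) = -78, so a = 78
C = 78 + 0.67(8275) = 78 + 5544.25 = 5622.25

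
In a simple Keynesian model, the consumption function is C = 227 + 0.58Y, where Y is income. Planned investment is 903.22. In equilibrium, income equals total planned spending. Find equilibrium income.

Y = C + I = 227 + 0.58Y + 903.22
Y − 0.58Y = 1130.22
0.42Y = 1130.22, so Y = 1130.22/0.42 = 2691

Y = 2691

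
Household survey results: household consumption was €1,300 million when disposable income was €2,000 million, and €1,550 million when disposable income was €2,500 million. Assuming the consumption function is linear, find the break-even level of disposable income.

Y = 600

MPC = (1550 − 1300)/(2500 − 2000) = 250/500 = 0.5
a = 1300 − 0.5(2000) = 1300 − 1000 = 300
Break-even: Y = a/(1−MPC) = 300/0.5 = 600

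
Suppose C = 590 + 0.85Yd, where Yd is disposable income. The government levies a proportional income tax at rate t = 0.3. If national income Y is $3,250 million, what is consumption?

Yd = (1 − 0.3)(3250) = 0.7(3250) = 2275
C = 590 + 0.85(2275) = 590 + 1933.75 = 2523.75

C = 2523.75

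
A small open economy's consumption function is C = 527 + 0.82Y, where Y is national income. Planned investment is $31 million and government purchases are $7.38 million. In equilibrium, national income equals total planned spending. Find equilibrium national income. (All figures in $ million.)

Y = C + I + G = 527 + 0.82Y + 31 + 7.38
Y − 0.82Y = 565.38
0.18Y = 565.38, so Y = 565.38/0.18 = 3141

Y = 3141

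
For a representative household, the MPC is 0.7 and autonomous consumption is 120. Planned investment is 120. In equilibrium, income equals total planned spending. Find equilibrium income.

Y = 800

Y = C + I = 120 + 0.7Y + 120
Y − 0.7Y = 240
0.3Y = 240, so Y = 240/0.3 = 800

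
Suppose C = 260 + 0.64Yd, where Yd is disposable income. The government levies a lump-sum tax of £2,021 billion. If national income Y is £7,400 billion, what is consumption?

Yd = Y − T = 7400 − 2021 = 5379
C = 260 + 0.64(5379) = 260 + 3442.56 = 3702.56

C = 3702.56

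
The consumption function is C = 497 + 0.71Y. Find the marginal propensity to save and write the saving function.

MPS = 1 − MPC = 1 − 0.71 = 0.29
S = Y − C = -497 + 0.29Y

MPS = 0.29; S = -497 + 0.29Y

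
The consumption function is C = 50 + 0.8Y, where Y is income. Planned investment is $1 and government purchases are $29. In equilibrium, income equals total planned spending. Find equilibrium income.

Y = C + I + G = 50 + 0.8Y + 1 + 29
Y − 0.8Y = 80
0.2Y = 80, so Y = 80/0.2 = 400

Y = 400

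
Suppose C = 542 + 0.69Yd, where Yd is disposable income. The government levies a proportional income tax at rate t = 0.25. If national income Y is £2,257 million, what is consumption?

Yd = (1 − 0.25)(2257) = 0.75(2257) = 1692.75
C = 542 + 0.69(1692.75) = 542 + 1167.9975 = 1709.9975

C = 1709.9975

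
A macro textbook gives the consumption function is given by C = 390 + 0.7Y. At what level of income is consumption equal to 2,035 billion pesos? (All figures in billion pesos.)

390 + 0.7Y = 2035
0.7Y = 1645, so Y = 1645/0.7 = 2350

Y = 2350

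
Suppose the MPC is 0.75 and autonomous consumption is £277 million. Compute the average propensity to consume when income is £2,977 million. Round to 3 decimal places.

C = 277 + 0.75(2977) = 2509.75
APC = C/Y = 2509.75/2977 = 0.843

APC = 0.843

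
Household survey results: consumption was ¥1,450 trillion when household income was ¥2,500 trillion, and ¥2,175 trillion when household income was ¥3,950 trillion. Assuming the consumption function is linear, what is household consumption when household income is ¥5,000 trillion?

C = 2700

MPC = (2175 − 1450)/(3950 − 2500) = 725/1450 = 0.5
a = 1450 − 0.5(2500) = 1450 − 1250 = 200
C = 200 + 0.5(5000) = 200 + 2500 = 2700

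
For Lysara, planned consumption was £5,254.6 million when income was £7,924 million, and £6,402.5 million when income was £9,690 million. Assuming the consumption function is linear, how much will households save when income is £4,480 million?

S = 1464

MPC = (6402.5 − 5254.6)/(9690 − 7924) = 1147.9/1766 = 0.65
a = 5254.6 − 0.65(7924) = 5254.6 − 5150.6 = 104
C = 104 + 0.65(4480) = 3016
S = 4480 − 3016 = 1464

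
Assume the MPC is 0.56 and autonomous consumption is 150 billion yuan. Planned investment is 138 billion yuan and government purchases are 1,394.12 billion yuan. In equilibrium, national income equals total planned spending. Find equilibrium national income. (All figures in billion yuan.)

Y = 3823

Y = C + I + G = 150 + 0.56Y + 138 + 1394.12
Y − 0.56Y = 1682.12
0.44Y = 1682.12, so Y = 1682.12/0.44 = 3823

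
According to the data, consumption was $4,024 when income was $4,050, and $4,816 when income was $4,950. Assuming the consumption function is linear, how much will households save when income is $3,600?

S = -28

MPC = (4816 − 4024)/(4950 − 4050) = 792/900 = 0.88
a = 4024 − 0.88(4050) = 4024 − 3564 = 460
C = 460 + 0.88(3600) = 3628
S = 3600 − 3628 = -28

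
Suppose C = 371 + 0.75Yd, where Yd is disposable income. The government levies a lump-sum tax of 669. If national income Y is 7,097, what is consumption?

C = 5192

Yd = Y − T = 7097 − 669 = 6428
C = 371 + 0.75(6428) = 371 + 4821 = 5192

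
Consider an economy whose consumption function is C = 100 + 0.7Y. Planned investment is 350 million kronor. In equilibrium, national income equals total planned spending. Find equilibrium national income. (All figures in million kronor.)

Y = C + I = 100 + 0.7Y + 350
Y − 0.7Y = 450
0.3Y = 450, so Y = 450/0.3 = 1500

Y = 1500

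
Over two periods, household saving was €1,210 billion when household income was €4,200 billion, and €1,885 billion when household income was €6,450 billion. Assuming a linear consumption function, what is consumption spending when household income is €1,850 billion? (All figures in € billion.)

C = 1345

MPS = ΔS/ΔY = (1885 − 1210)/(6450 − 4200) = 675/2250 = 0.3
MPC = 1 − MPS = 0.7
Autonomous saving = 1210 − 0.3(4200) = -50, so a = 50
C = 50 + 0.7(1850) = 50 + 1295 = 1345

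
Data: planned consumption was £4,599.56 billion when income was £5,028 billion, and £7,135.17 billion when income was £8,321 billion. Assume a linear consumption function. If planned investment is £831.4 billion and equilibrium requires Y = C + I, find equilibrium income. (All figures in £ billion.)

MPC = (7135.17 − 4599.56)/(8321 − 5028) = 2535.61/3293 = 0.77
a = 4599.56 − 0.77(5028) = 728
Equilibrium: Y = 728 + 0.77Y + 831.4
0.23Y = 1559.4, so Y = 1559.4/0.23 = 6780

Y = 6780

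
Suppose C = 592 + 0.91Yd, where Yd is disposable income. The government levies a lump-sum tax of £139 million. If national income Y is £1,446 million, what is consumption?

Yd = Y − T = 1446 − 139 = 1307
C = 592 + 0.91(1307) = 592 + 1189.37 = 1781.37

C = 1781.37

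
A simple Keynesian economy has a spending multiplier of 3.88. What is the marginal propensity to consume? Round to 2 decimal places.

MPC = 0.74

k = 1/(1 − MPC), so 1 − MPC = 1/k = 1/3.88 = 0.2577
MPC = 1 − 0.2577 = 0.74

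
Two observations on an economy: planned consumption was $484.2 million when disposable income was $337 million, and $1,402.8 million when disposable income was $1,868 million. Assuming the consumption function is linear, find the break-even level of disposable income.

MPC = (1402.8 − 484.2)/(1868 − 337) = 918.6/1531 = 0.6
a = 484.2 − 0.6(337) = 484.2 − 202.2 = 282
Break-even: Y = a/(1−MPC) = 282/0.4 = 705

Y = 705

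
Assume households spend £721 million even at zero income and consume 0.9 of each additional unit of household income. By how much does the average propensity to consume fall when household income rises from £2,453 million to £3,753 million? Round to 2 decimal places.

At Y = 2453: C = 721 + 0.9(2453) = 2928.7, APC = 2928.7/2453 = 1.194
At Y = 3753: C = 4098.7, APC = 4098.7/3753 = 1.092
Fall in APC = 1.194 − 1.092 = 0.102 ≈ 0.10

ΔAPC = 0.10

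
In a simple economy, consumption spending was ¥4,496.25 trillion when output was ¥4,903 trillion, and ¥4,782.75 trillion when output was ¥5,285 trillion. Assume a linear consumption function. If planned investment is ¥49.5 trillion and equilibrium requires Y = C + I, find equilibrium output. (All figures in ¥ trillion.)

Y = 3474

MPC = (4782.75 − 4496.25)/(5285 − 4903) = 286.5/382 = 0.75
a = 4496.25 − 0.75(4903) = 819
Equilibrium: Y = 819 + 0.75Y + 49.5
0.25Y = 868.5, so Y = 868.5/0.25 = 3474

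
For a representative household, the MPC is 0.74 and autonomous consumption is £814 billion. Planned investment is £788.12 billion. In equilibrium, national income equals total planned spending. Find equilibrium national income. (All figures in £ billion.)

Y = 6162

Y = C + I = 814 + 0.74Y + 788.12
Y − 0.74Y = 1602.12
0.26Y = 1602.12, so Y = 1602.12/0.26 = 6162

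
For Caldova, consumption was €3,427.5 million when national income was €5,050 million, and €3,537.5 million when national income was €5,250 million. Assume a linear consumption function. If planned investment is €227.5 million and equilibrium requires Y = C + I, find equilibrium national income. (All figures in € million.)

MPC = (3537.5 − 3427.5)/(5250 − 5050) = 110/200 = 0.55
a = 3427.5 − 0.55(5050) = 650
Equilibrium: Y = 650 + 0.55Y + 227.5
0.45Y = 877.5, so Y = 877.5/0.45 = 1950

Y = 1950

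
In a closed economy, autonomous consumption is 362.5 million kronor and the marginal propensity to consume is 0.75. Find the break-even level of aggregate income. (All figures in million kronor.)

At break-even, C = Y: 362.5 + 0.75Y = Y
0.25Y = 362.5, so Y = 362.5/0.25 = 1450

Y = 1450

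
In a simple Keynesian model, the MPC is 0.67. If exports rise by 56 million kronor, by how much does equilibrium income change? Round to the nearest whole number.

The multiplier is 1/(1 − MPC) = 1/0.33.
ΔY = 56/0.33 = 169.70 ≈ 170

ΔY ≈ 170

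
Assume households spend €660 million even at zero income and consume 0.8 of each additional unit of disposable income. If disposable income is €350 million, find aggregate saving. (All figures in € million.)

C = 660 + 0.8(350) = 660 + 280 = 940
S = Y − C = 350 − 940 = -590

S = -590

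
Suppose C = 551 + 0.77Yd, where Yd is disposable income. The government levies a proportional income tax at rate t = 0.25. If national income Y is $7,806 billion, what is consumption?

Yd = (1 − 0.25)(7806) = 0.75(7806) = 5854.5
C = 551 + 0.77(5854.5) = 551 + 4507.965 = 5058.965

C = 5058.965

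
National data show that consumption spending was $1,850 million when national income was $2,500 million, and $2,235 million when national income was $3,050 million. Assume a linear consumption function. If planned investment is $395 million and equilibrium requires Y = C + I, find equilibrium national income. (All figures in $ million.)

MPC = (2235 − 1850)/(3050 − 2500) = 385/550 = 0.7
a = 1850 − 0.7(2500) = 100
Equilibrium: Y = 100 + 0.7Y + 395
0.3Y = 495, so Y = 495/0.3 = 1650

Y = 1650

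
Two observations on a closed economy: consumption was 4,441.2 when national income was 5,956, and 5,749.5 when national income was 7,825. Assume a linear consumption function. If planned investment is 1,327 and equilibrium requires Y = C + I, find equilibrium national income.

MPC = (5749.5 − 4441.2)/(7825 − 5956) = 1308.3/1869 = 0.7
a = 4441.2 − 0.7(5956) = 272
Equilibrium: Y = 272 + 0.7Y + 1327
0.3Y = 1599, so Y = 1599/0.3 = 5330

Y = 5330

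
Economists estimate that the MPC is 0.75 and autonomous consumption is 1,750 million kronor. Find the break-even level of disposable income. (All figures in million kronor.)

At break-even, C = Y: 1750 + 0.75Y = Y
0.25Y = 1750, so Y = 1750/0.25 = 7000

Y = 7000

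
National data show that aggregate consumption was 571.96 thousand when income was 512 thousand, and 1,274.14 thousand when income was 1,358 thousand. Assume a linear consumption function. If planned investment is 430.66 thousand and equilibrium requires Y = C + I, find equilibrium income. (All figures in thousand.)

MPC = (1274.14 − 571.96)/(1358 − 512) = 702.18/846 = 0.83
a = 571.96 − 0.83(512) = 147
Equilibrium: Y = 147 + 0.83Y + 430.66
0.17Y = 577.66, so Y = 577.66/0.17 = 3398

Y = 3398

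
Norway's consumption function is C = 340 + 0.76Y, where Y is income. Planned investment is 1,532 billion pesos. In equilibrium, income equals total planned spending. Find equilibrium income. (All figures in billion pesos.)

Y = C + I = 340 + 0.76Y + 1532
Y − 0.76Y = 1872
0.24Y = 1872, so Y = 1872/0.24 = 7800

Y = 7800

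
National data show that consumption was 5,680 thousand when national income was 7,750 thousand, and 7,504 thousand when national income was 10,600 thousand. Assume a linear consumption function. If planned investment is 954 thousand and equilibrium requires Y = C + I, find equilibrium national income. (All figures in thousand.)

Y = 4650

MPC = (7504 − 5680)/(10600 − 7750) = 1824/2850 = 0.64
a = 5680 − 0.64(7750) = 720
Equilibrium: Y = 720 + 0.64Y + 954
0.36Y = 1674, so Y = 1674/0.36 = 4650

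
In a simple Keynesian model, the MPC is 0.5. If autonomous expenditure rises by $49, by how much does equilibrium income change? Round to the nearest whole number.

ΔY ≈ 98

The multiplier is 1/(1 − MPC) = 1/0.5.
ΔY = 49/0.5 = 98.00 ≈ 98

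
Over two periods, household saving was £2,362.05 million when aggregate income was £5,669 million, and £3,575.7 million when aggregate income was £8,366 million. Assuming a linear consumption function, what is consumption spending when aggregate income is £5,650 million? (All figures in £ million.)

MPS = ΔS/ΔY = (3575.7 − 2362.05)/(8366 − 5669) = 1213.65/2697 = 0.45
MPC = 1 − MPS = 0.55
Autonomous saving = 2362.05 − 0.45(5669) = -189, so a = 189
C = 189 + 0.55(5650) = 189 + 3107.5 = 3296.5

C = 3296.5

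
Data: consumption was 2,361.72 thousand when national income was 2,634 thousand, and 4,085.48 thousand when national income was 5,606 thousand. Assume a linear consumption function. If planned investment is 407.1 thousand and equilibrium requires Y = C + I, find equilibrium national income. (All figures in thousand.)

Y = 2955

MPC = (4085.48 − 2361.72)/(5606 − 2634) = 1723.76/2972 = 0.58
a = 2361.72 − 0.58(2634) = 834
Equilibrium: Y = 834 + 0.58Y + 407.1
0.42Y = 1241.1, so Y = 1241.1/0.42 = 2955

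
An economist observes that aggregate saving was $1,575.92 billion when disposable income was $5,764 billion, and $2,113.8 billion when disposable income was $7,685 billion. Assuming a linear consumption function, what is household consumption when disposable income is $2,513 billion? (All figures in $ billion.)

C = 1847.36

MPS = ΔS/ΔY = (2113.8 − 1575.92)/(7685 − 5764) = 537.88/1921 = 0.28
MPC = 1 − MPS = 0.72
Autonomous saving = 1575.92 − 0.28(5764) = -38, so a = 38
C = 38 + 0.72(2513) = 38 + 1809.36 = 1847.36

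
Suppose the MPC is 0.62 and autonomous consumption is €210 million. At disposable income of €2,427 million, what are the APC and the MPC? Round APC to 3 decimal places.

MPC = 0.62 (the slope of the consumption function)
C = 210 + 0.62(2427) = 1714.74, so APC = 1714.74/2427 = 0.707

APC = 0.707; MPC = 0.62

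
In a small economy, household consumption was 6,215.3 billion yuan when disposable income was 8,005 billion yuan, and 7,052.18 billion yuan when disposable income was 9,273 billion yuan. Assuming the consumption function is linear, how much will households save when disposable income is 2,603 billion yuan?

MPC = (7052.18 − 6215.3)/(9273 − 8005) = 836.88/1268 = 0.66
a = 6215.3 − 0.66(8005) = 6215.3 − 5283.3 = 932
C = 932 + 0.66(2603) = 2649.98
S = 2603 − 2649.98 = -46.98

S = -46.98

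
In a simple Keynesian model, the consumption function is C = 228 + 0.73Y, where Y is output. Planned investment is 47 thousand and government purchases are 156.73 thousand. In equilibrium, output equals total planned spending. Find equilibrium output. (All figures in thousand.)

Y = C + I + G = 228 + 0.73Y + 47 + 156.73
Y − 0.73Y = 431.73
0.27Y = 431.73, so Y = 431.73/0.27 = 1599

Y = 1599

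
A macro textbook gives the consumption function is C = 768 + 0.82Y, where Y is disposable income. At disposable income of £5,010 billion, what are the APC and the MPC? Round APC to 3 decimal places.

MPC = 0.82 (the slope of the consumption function)
C = 768 + 0.82(5010) = 4876.2, so APC = 4876.2/5010 = 0.973

APC = 0.973; MPC = 0.82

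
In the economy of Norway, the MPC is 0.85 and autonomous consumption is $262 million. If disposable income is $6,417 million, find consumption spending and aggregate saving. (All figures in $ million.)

C = 262 + 0.85(6417) = 262 + 5454.45 = 5716.45
S = Y − C = 6417 − 5716.45 = 700.55

C = 5716.45; S = 700.55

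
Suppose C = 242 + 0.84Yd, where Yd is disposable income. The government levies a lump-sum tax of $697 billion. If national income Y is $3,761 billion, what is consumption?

Yd = Y − T = 3761 − 697 = 3064
C = 242 + 0.84(3064) = 242 + 2573.76 = 2815.76

C = 2815.76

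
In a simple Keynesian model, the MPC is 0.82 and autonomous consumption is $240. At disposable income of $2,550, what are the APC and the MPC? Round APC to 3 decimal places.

APC = 0.914; MPC = 0.82

MPC = 0.82 (the slope of the consumption function)
C = 240 + 0.82(2550) = 2331, so APC = 2331/2550 = 0.914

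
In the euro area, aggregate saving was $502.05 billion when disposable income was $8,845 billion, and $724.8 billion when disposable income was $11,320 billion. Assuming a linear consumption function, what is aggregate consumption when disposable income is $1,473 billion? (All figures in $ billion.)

MPS = ΔS/ΔY = (724.8 − 502.05)/(11320 − 8845) = 222.75/2475 = 0.09
MPC = 1 − MPS = 0.91
Autonomous saving = 502.05 − 0.09(8845) = -294, so a = 294
C = 294 + 0.91(1473) = 294 + 1340.43 = 1634.43

C = 1634.43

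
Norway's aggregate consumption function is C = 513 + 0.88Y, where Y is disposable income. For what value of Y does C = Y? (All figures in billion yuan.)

At break-even, C = Y: 513 + 0.88Y = Y
0.12Y = 513, so Y = 513/0.12 = 4275

Y = 4275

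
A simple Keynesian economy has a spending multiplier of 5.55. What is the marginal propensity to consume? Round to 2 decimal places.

k = 1/(1 − MPC), so 1 − MPC = 1/k = 1/5.55 = 0.1802
MPC = 1 − 0.1802 = 0.82

MPC = 0.82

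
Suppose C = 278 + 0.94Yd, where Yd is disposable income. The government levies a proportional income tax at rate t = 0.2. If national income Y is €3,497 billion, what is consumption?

C = 2907.744

Yd = (1 − 0.2)(3497) = 0.8(3497) = 2797.6
C = 278 + 0.94(2797.6) = 278 + 2629.744 = 2907.744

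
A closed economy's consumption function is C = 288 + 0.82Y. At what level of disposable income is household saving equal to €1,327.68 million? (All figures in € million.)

S = Y − C = -288 + 0.18Y
-288 + 0.18Y = 1327.68, so 0.18Y = 1615.68 and Y = 8976

Y = 8976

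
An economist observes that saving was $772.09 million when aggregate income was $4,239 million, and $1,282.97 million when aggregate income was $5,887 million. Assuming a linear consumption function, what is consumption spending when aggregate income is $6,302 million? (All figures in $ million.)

MPS = ΔS/ΔY = (1282.97 − 772.09)/(5887 − 4239) = 510.88/1648 = 0.31
MPC = 1 − MPS = 0.69
Autonomous saving = 772.09 − 0.31(4239) = -542, so a = 542
C = 542 + 0.69(6302) = 542 + 4348.38 = 4890.38

C = 4890.38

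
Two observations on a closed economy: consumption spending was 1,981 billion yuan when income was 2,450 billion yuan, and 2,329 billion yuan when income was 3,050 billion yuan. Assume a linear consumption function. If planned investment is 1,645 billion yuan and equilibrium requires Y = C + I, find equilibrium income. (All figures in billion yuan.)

MPC = (2329 − 1981)/(3050 − 2450) = 348/600 = 0.58
a = 1981 − 0.58(2450) = 560
Equilibrium: Y = 560 + 0.58Y + 1645
0.42Y = 2205, so Y = 2205/0.42 = 5250

Y = 5250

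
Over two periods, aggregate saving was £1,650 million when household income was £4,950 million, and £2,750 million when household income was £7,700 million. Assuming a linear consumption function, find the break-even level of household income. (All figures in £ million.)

MPS = ΔS/ΔY = (2750 − 1650)/(7700 − 4950) = 1100/2750 = 0.4
MPC = 1 − MPS = 0.6
From S(4950) = 1650: −a + 0.4(4950) = 1650, so a = 1980 − 1650 = 330
Break-even (S = 0): Y = a/MPS = 330/0.4 = 825

Y = 825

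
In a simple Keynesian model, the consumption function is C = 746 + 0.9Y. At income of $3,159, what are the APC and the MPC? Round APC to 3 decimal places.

MPC = 0.9 (the slope of the consumption function)
C = 746 + 0.9(3159) = 3589.1, so APC = 3589.1/3159 = 1.136

APC = 1.136; MPC = 0.9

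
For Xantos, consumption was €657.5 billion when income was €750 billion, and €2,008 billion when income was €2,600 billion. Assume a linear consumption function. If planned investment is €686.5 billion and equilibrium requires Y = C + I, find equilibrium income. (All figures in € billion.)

MPC = (2008 − 657.5)/(2600 − 750) = 1350.5/1850 = 0.73
a = 657.5 − 0.73(750) = 110
Equilibrium: Y = 110 + 0.73Y + 686.5
0.27Y = 796.5, so Y = 796.5/0.27 = 2950

Y = 2950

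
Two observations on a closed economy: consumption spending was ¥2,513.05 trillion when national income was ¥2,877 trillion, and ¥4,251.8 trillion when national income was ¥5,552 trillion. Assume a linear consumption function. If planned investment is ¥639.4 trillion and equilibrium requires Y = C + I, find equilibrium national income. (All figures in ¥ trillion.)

MPC = (4251.8 − 2513.05)/(5552 − 2877) = 1738.75/2675 = 0.65
a = 2513.05 − 0.65(2877) = 643
Equilibrium: Y = 643 + 0.65Y + 639.4
0.35Y = 1282.4, so Y = 1282.4/0.35 = 3664

Y = 3664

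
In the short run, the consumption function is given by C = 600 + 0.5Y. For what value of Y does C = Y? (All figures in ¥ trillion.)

Y = 1200

At break-even, C = Y: 600 + 0.5Y = Y
0.5Y = 600, so Y = 600/0.5 = 1200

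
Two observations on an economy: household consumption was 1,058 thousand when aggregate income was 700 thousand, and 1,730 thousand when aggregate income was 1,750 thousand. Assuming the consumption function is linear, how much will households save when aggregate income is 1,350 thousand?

MPC = (1730 − 1058)/(1750 − 700) = 672/1050 = 0.64
a = 1058 − 0.64(700) = 1058 − 448 = 610
C = 610 + 0.64(1350) = 1474
S = 1350 − 1474 = -124

S = -124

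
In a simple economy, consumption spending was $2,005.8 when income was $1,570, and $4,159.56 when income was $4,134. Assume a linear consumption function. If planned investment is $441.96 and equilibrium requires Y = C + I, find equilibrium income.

Y = 7056

MPC = (4159.56 − 2005.8)/(4134 − 1570) = 2153.76/2564 = 0.84
a = 2005.8 − 0.84(1570) = 687
Equilibrium: Y = 687 + 0.84Y + 441.96
0.16Y = 1128.96, so Y = 1128.96/0.16 = 7056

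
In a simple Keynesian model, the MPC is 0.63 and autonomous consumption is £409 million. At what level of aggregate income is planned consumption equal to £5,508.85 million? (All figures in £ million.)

Y = 8095

409 + 0.63Y = 5508.85
0.63Y = 5099.85, so Y = 5099.85/0.63 = 8095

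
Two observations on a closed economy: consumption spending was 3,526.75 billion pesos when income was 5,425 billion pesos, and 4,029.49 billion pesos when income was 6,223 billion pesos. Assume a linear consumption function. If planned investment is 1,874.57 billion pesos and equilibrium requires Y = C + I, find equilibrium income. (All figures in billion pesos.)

Y = 5361

MPC = (4029.49 − 3526.75)/(6223 − 5425) = 502.74/798 = 0.63
a = 3526.75 − 0.63(5425) = 109
Equilibrium: Y = 109 + 0.63Y + 1874.57
0.37Y = 1983.57, so Y = 1983.57/0.37 = 5361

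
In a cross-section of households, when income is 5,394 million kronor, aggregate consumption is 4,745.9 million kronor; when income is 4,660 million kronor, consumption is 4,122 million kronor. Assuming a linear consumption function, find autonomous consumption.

MPC = ΔC/ΔY = (4745.9 − 4122)/(5394 − 4660) = 623.9/734 = 0.85
a = C − MPC·Y = 4122 − 0.85(4660) = 4122 − 3961 = 161

a = 161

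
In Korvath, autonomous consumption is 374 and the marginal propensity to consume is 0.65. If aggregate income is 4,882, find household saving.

S = 1334.7

C = 374 + 0.65(4882) = 374 + 3173.3 = 3547.3
S = Y − C = 4882 − 3547.3 = 1334.7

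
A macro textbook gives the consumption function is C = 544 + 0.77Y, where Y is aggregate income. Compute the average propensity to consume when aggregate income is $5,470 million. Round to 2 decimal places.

APC = 0.87

C = 544 + 0.77(5470) = 4755.9
APC = C/Y = 4755.9/5470 = 0.87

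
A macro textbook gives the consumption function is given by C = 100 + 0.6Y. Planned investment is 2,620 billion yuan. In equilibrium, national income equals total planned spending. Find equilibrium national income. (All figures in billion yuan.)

Y = C + I = 100 + 0.6Y + 2620
Y − 0.6Y = 2720
0.4Y = 2720, so Y = 2720/0.4 = 6800

Y = 6800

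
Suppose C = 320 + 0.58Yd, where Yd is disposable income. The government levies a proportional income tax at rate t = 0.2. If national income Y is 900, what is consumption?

Yd = (1 − 0.2)(900) = 0.8(900) = 720
C = 320 + 0.58(720) = 320 + 417.6 = 737.6

C = 737.6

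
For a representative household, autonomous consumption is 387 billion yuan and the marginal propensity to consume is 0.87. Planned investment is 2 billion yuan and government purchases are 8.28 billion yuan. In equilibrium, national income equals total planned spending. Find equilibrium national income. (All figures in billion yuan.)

Y = C + I + G = 387 + 0.87Y + 2 + 8.28
Y − 0.87Y = 397.28
0.13Y = 397.28, so Y = 397.28/0.13 = 3056

Y = 3056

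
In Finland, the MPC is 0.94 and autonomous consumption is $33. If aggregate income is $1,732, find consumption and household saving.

C = 33 + 0.94(1732) = 33 + 1628.08 = 1661.08
S = Y − C = 1732 − 1661.08 = 70.92

C = 1661.08; S = 70.92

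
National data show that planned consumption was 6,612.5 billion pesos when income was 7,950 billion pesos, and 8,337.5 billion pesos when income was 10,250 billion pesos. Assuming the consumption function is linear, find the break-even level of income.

MPC = (8337.5 − 6612.5)/(10250 − 7950) = 1725/2300 = 0.75
a = 6612.5 − 0.75(7950) = 6612.5 − 5962.5 = 650
Break-even: Y = a/(1−MPC) = 650/0.25 = 2600

Y = 2600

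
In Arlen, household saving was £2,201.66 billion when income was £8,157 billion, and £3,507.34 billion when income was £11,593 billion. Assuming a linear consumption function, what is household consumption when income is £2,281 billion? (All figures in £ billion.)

C = 2312.22

MPS = ΔS/ΔY = (3507.34 − 2201.66)/(11593 − 8157) = 1305.68/3436 = 0.38
MPC = 1 − MPS = 0.62
Autonomous saving = 2201.66 − 0.38(8157) = -898, so a = 898
C = 898 + 0.62(2281) = 898 + 1414.22 = 2312.22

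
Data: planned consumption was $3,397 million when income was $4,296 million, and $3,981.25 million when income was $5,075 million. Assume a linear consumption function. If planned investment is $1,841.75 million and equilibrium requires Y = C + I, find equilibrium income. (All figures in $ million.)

MPC = (3981.25 − 3397)/(5075 − 4296) = 584.25/779 = 0.75
a = 3397 − 0.75(4296) = 175
Equilibrium: Y = 175 + 0.75Y + 1841.75
0.25Y = 2016.75, so Y = 2016.75/0.25 = 8067

Y = 8067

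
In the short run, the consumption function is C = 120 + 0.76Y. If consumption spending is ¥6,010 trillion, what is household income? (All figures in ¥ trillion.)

120 + 0.76Y = 6010
0.76Y = 5890, so Y = 5890/0.76 = 7750

Y = 7750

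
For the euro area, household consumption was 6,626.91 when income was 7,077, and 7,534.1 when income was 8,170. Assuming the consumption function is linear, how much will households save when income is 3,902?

MPC = (7534.1 − 6626.91)/(8170 − 7077) = 907.19/1093 = 0.83
a = 6626.91 − 0.83(7077) = 6626.91 − 5873.91 = 753
C = 753 + 0.83(3902) = 3991.66
S = 3902 − 3991.66 = -89.66

S = -89.66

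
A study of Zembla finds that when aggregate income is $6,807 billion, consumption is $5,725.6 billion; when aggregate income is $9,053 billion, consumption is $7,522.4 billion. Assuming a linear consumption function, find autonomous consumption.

MPC = ΔC/ΔY = (7522.4 − 5725.6)/(9053 − 6807) = 1796.8/2246 = 0.8
a = C − MPC·Y = 5725.6 − 0.8(6807) = 5725.6 − 5445.6 = 280

a = 280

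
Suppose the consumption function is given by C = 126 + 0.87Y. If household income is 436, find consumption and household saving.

C = 126 + 0.87(436) = 126 + 379.32 = 505.32
S = Y − C = 436 − 505.32 = -69.32

C = 505.32; S = -69.32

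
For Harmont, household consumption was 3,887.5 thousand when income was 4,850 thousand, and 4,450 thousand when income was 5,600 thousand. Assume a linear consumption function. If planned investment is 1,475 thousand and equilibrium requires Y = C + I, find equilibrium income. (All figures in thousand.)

MPC = (4450 − 3887.5)/(5600 − 4850) = 562.5/750 = 0.75
a = 3887.5 − 0.75(4850) = 250
Equilibrium: Y = 250 + 0.75Y + 1475
0.25Y = 1725, so Y = 1725/0.25 = 6900

Y = 6900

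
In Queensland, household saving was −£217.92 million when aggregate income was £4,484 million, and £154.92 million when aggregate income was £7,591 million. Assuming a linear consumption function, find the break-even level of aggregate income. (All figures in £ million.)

Y = 6300

MPS = ΔS/ΔY = (154.92 − (-217.92))/(7591 − 4484) = 372.84/3107 = 0.12
MPC = 1 − MPS = 0.88
From S(4484) = -217.92: −a + 0.12(4484) = -217.92, so a = 538.08 − (-217.92) = 756
Break-even (S = 0): Y = a/MPS = 756/0.12 = 6300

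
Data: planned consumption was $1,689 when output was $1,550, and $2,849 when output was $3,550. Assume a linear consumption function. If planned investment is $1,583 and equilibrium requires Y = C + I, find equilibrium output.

Y = 5650

MPC = (2849 − 1689)/(3550 − 1550) = 1160/2000 = 0.58
a = 1689 − 0.58(1550) = 790
Equilibrium: Y = 790 + 0.58Y + 1583
0.42Y = 2373, so Y = 2373/0.42 = 5650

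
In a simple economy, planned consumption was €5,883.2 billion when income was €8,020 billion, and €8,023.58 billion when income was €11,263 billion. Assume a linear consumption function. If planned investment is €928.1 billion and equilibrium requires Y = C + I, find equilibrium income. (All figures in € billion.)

Y = 4465

MPC = (8023.58 − 5883.2)/(11263 − 8020) = 2140.38/3243 = 0.66
a = 5883.2 − 0.66(8020) = 590
Equilibrium: Y = 590 + 0.66Y + 928.1
0.34Y = 1518.1, so Y = 1518.1/0.34 = 4465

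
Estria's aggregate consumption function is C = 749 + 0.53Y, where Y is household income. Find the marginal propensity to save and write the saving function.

MPS = 1 − MPC = 1 − 0.53 = 0.47
S = Y − C = -749 + 0.47Y

MPS = 0.47; S = -749 + 0.47Y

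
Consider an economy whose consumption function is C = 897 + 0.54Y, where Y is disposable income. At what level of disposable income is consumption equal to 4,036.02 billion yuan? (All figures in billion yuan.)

Y = 5813

897 + 0.54Y = 4036.02
0.54Y = 3139.02, so Y = 3139.02/0.54 = 5813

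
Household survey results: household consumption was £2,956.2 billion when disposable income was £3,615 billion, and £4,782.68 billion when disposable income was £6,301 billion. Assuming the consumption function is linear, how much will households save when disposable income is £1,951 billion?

S = 126.32

MPC = (4782.68 − 2956.2)/(6301 − 3615) = 1826.48/2686 = 0.68
a = 2956.2 − 0.68(3615) = 2956.2 − 2458.2 = 498
C = 498 + 0.68(1951) = 1824.68
S = 1951 − 1824.68 = 126.32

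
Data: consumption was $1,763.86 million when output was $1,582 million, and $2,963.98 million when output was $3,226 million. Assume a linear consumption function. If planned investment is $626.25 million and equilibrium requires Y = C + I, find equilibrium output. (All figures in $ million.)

MPC = (2963.98 − 1763.86)/(3226 − 1582) = 1200.12/1644 = 0.73
a = 1763.86 − 0.73(1582) = 609
Equilibrium: Y = 609 + 0.73Y + 626.25
0.27Y = 1235.25, so Y = 1235.25/0.27 = 4575

Y = 4575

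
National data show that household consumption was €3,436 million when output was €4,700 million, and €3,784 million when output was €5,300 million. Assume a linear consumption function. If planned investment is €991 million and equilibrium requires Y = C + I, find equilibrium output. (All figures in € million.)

Y = 4050

MPC = (3784 − 3436)/(5300 − 4700) = 348/600 = 0.58
a = 3436 − 0.58(4700) = 710
Equilibrium: Y = 710 + 0.58Y + 991
0.42Y = 1701, so Y = 1701/0.42 = 4050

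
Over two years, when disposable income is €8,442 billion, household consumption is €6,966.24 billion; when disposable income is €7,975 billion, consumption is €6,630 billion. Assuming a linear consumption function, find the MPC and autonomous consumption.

MPC = 0.72; a = 888

MPC = ΔC/ΔY = (6966.24 − 6630)/(8442 − 7975) = 336.24/467 = 0.72
a = C − MPC·Y = 6630 − 0.72(7975) = 6630 − 5742 = 888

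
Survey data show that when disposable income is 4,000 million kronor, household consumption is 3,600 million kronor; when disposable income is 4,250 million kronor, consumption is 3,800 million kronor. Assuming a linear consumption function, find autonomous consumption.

a = 400

MPC = ΔC/ΔY = (3800 − 3600)/(4250 − 4000) = 200/250 = 0.8
a = C − MPC·Y = 3600 − 0.8(4000) = 3600 − 3200 = 400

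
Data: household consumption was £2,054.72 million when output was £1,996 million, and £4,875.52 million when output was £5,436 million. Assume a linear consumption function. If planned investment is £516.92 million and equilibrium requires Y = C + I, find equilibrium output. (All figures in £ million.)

Y = 5194

MPC = (4875.52 − 2054.72)/(5436 − 1996) = 2820.8/3440 = 0.82
a = 2054.72 − 0.82(1996) = 418
Equilibrium: Y = 418 + 0.82Y + 516.92
0.18Y = 934.92, so Y = 934.92/0.18 = 5194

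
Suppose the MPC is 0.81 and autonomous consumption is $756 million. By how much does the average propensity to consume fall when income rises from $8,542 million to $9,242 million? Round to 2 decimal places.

ΔAPC = 0.01

At Y = 8542: C = 756 + 0.81(8542) = 7675.02, APC = 7675.02/8542 = 0.899
At Y = 9242: C = 8242.02, APC = 8242.02/9242 = 0.892
Fall in APC = 0.899 − 0.892 = 0.007 ≈ 0.01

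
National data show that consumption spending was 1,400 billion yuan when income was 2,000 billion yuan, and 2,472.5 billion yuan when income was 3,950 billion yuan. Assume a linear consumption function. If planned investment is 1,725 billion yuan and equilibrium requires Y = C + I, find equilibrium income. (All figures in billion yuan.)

MPC = (2472.5 − 1400)/(3950 − 2000) = 1072.5/1950 = 0.55
a = 1400 − 0.55(2000) = 300
Equilibrium: Y = 300 + 0.55Y + 1725
0.45Y = 2025, so Y = 2025/0.45 = 4500

Y = 4500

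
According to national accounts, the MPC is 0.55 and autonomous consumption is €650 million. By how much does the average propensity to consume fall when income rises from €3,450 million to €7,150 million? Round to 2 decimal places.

ΔAPC = 0.10

At Y = 3450: C = 650 + 0.55(3450) = 2547.5, APC = 2547.5/3450 = 0.738
At Y = 7150: C = 4582.5, APC = 4582.5/7150 = 0.641
Fall in APC = 0.738 − 0.641 = 0.097 ≈ 0.10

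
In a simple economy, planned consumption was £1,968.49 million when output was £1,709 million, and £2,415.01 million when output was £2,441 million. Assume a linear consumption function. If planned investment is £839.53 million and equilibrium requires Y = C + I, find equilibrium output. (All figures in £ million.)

MPC = (2415.01 − 1968.49)/(2441 − 1709) = 446.52/732 = 0.61
a = 1968.49 − 0.61(1709) = 926
Equilibrium: Y = 926 + 0.61Y + 839.53
0.39Y = 1765.53, so Y = 1765.53/0.39 = 4527

Y = 4527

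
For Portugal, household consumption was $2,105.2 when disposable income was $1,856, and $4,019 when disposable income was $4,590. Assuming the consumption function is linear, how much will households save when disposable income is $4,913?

S = 667.9

MPC = (4019 − 2105.2)/(4590 − 1856) = 1913.8/2734 = 0.7
a = 2105.2 − 0.7(1856) = 2105.2 − 1299.2 = 806
C = 806 + 0.7(4913) = 4245.1
S = 4913 − 4245.1 = 667.9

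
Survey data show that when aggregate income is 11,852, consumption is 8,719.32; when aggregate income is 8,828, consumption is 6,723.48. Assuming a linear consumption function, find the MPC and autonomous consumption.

MPC = ΔC/ΔY = (8719.32 − 6723.48)/(11852 − 8828) = 1995.84/3024 = 0.66
a = C − MPC·Y = 6723.48 − 0.66(8828) = 6723.48 − 5826.48 = 897

MPC = 0.66; a = 897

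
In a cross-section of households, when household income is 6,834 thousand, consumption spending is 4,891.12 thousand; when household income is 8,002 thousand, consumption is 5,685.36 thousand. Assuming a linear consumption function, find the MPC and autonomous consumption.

MPC = ΔC/ΔY = (5685.36 − 4891.12)/(8002 − 6834) = 794.24/1168 = 0.68
a = C − MPC·Y = 4891.12 − 0.68(6834) = 4891.12 − 4647.12 = 244

MPC = 0.68; a = 244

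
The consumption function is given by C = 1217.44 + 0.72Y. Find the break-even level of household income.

Y = 4348

At break-even, C = Y: 1217.44 + 0.72Y = Y
0.28Y = 1217.44, so Y = 1217.44/0.28 = 4348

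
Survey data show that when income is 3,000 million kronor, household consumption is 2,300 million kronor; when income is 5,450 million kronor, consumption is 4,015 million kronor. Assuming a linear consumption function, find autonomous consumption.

a = 200

MPC = ΔC/ΔY = (4015 − 2300)/(5450 − 3000) = 1715/2450 = 0.7
a = C − MPC·Y = 2300 − 0.7(3000) = 2300 − 2100 = 200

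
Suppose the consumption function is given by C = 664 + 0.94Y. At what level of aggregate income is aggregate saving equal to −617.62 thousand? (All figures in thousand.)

S = Y − C = -664 + 0.06Y
-664 + 0.06Y = -617.62, so 0.06Y = 46.38 and Y = 773

Y = 773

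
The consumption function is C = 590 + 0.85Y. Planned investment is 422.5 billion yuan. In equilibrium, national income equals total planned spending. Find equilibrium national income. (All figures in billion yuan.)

Y = 6750

Y = C + I = 590 + 0.85Y + 422.5
Y − 0.85Y = 1012.5
0.15Y = 1012.5, so Y = 1012.5/0.15 = 6750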